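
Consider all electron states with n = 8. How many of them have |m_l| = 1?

Go through l = 0, …, 7 (the values permitted for n = 8).
Contributions: l=1 → 2; l=2 → 2; l=3 → 2; l=4 → 2; l=5 → 2; l=6 → 2; l=7 → 2.
Orbitals: 2 + 2 + 2 + 2 + 2 + 2 + 2 = 14. Each orbital carries two spin states, so 14 × 2 = 28 states.

28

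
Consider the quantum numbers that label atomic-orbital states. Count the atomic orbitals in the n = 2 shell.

The n = 2 shell contains n² = 2² = 4 orbitals.

4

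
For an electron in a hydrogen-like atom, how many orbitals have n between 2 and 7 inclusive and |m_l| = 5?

6

Work shell by shell — for each n, count the (l, m_l) pairs that satisfy |m_l| = 5:
n=6 → 2; n=7 → 4.
Total orbitals: 2 + 4 = 6.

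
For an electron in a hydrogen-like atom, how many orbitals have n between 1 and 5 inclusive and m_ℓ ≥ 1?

20

Work shell by shell — for each n, count the (ℓ, m_ℓ) pairs that satisfy m_ℓ ≥ 1:
n=2 → 1; n=3 → 3; n=4 → 6; n=5 → 10.
Total orbitals: 1 + 3 + 6 + 10 = 20.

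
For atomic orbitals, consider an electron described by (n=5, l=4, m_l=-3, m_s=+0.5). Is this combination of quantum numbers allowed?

Allowed

n = 5 is a positive integer. l = 4 satisfies 0 ≤ l ≤ n−1 = 4. m_l = -3 lies in the range −l … +l (here −4 … 4). m_s = +1/2 is one of ±1/2.
All four constraints are satisfied.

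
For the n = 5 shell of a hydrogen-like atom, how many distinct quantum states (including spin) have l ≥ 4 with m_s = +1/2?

The (l, m_l) pairs meeting l ≥ 4 give: l=4 → 9.
Orbitals: 9. With m_s fixed to a single value there is one state per orbital, giving 9 states.

9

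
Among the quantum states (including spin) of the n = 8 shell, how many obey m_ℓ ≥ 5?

The n = 8 shell has ℓ = 0 through 7; check each.
Per ℓ-value: ℓ=5 → 1; ℓ=6 → 2; ℓ=7 → 3.
Orbitals: 1 + 2 + 3 = 6. Each orbital carries two spin states, so 6 × 2 = 12 states.

12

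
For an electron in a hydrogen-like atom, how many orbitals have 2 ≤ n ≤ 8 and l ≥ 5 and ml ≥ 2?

28

Treat each shell separately and count matching orbitals:
n=6 → 4; n=7 → 9; n=8 → 15.
Total orbitals: 4 + 9 + 15 = 28.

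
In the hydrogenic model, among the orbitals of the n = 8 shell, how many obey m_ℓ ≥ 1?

With n = 8 the allowed ℓ are 0, 1, …, 7.
Orbitals with m_ℓ ≥ 1, by ℓ: ℓ=1 → 1; ℓ=2 → 2; ℓ=3 → 3; ℓ=4 → 4; ℓ=5 → 5; ℓ=6 → 6; ℓ=7 → 7.
Total orbitals: 1 + 2 + 3 + 4 + 5 + 6 + 7 = 28.

28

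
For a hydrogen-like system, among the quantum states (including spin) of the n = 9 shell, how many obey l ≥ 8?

The (l, ml) pairs meeting l ≥ 8 give: l=8 → 17.
Orbitals: 17. Each orbital carries two spin states, so 17 × 2 = 34 states.

34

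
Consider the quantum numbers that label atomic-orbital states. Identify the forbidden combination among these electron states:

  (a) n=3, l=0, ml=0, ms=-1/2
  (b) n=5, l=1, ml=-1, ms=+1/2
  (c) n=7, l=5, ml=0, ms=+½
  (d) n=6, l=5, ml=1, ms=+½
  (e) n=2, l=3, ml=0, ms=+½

(e) has l = 3 ≥ n = 2, violating 0 ≤ l ≤ n−1.
The remaining sets (a), (b), (c), (d) satisfy all four rules.

(e)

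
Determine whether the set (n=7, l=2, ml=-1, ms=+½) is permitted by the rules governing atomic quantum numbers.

n = 7 is a positive integer. l = 2 satisfies 0 ≤ l ≤ n−1 = 6. ml = -1 lies in the range −l … +l (here −2 … 2). ms = +1/2 is one of ±1/2.
All four constraints are satisfied.

Valid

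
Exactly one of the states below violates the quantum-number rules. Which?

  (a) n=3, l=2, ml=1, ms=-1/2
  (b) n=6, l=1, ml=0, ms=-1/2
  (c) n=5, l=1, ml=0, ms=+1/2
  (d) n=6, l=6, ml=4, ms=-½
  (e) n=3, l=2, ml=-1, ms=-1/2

(d)

(d) has l = 6 ≥ n = 6, violating 0 ≤ l ≤ n−1.
The remaining sets (a), (b), (c), (e) satisfy all four rules.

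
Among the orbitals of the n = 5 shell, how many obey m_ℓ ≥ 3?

3

For n = 5, ℓ ranges over 0 … 4.
The (ℓ, m_ℓ) pairs meeting m_ℓ ≥ 3 give: ℓ=3 → 1; ℓ=4 → 2.
Total orbitals: 1 + 2 = 3.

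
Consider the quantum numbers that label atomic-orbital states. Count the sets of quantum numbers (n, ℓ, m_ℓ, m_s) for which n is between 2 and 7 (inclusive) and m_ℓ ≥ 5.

8

Count contributing orbitals for each principal shell:
n=6 → 1; n=7 → 3.
Orbitals: 1 + 3 = 4. Including both spin states (m_s = ±1/2) gives 2 × 4 = 8 states.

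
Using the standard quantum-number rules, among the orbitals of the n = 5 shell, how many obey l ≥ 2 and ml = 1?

3

With n = 5 the allowed l are 0, 1, …, 4.
Orbitals with l ≥ 2 and ml = 1, by l: l=2 → 1; l=3 → 1; l=4 → 1.
Total orbitals: 1 + 1 + 1 = 3.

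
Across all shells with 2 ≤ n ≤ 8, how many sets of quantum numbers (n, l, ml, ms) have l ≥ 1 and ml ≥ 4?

Go shell by shell, enumerating (l, ml) with l ≥ 1 and ml ≥ 4:
n=5 → 1; n=6 → 3; n=7 → 6; n=8 → 10.
Orbitals: 1 + 3 + 6 + 10 = 20. Including both spin states (ms = ±1/2) gives 2 × 20 = 40 states.

40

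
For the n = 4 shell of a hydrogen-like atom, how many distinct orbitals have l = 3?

7

Go through l = 0, …, 3 (the values permitted for n = 4).
Per l-value: l=3 → 7.
Total orbitals: 7.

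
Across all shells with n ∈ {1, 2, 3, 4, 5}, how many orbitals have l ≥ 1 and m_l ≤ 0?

For each n in the range, tally the orbitals obeying l ≥ 1 and m_l ≤ 0:
n=2 → 2; n=3 → 5; n=4 → 9; n=5 → 14.
Total orbitals: 2 + 5 + 9 + 14 = 30.

30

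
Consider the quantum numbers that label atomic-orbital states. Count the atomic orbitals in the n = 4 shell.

The n = 4 shell contains n² = 4² = 16 orbitals.

16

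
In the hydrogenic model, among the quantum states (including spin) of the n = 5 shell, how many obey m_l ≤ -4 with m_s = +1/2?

1

The n = 5 shell has l = 0 through 4; check each.
Orbitals with m_l ≤ -4, by l: l=4 → 1.
Orbitals: 1. With m_s fixed to a single value there is one state per orbital, giving 1 state.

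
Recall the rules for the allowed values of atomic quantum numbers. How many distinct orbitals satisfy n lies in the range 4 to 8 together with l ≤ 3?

80

Go shell by shell, enumerating (l, m_l) with l ≤ 3:
n=4 → 16; n=5 → 16; n=6 → 16; n=7 → 16; n=8 → 16.
Total orbitals: 16 + 16 + 16 + 16 + 16 = 80.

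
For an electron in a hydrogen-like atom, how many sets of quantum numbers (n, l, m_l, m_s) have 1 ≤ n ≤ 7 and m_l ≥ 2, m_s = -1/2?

35

Go shell by shell, enumerating (l, m_l) with m_l ≥ 2:
n=3 → 1; n=4 → 3; n=5 → 6; n=6 → 10; n=7 → 15.
Orbitals: 1 + 3 + 6 + 10 + 15 = 35. With m_s fixed to -1/2 there is one state per orbital, so 35 states.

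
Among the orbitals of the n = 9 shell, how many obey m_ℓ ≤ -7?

With n = 9 the allowed ℓ are 0, 1, …, 8.
Contributions: ℓ=7 → 1; ℓ=8 → 2.
Total orbitals: 1 + 2 = 3.

3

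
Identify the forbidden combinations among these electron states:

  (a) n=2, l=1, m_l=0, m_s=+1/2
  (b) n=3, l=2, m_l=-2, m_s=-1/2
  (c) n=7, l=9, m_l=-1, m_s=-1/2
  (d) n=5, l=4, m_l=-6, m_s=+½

(c) and (d)

(c) has l = 9 ≥ n = 7, violating 0 ≤ l ≤ n−1.
(d) has |m_l| = 6 > l = 4, violating −l ≤ m_l ≤ l.
The remaining sets (a), (b) satisfy all four rules.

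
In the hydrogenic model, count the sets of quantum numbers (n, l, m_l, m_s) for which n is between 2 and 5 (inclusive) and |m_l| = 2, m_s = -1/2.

12

Count contributing orbitals for each principal shell:
n=3 → 2; n=4 → 4; n=5 → 6.
Orbitals: 2 + 4 + 6 = 12. With m_s fixed to -1/2 there is one state per orbital, so 12 states.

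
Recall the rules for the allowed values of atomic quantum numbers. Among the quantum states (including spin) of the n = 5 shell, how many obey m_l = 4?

Per l-value: l=4 → 1.
Orbitals: 1. Each orbital carries two spin states, so 1 × 2 = 2 states.

2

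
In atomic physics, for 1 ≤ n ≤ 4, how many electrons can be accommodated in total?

Total orbitals = 1² + 2² + 3² + 4² = 30. Doubling for spin gives 60 electrons.

60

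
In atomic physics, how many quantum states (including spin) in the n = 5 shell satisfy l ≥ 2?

With n = 5 the allowed l are 0, 1, …, 4.
Contributions: l=2 → 5; l=3 → 7; l=4 → 9.
Orbitals: 5 + 7 + 9 = 21. Each orbital carries two spin states, so 21 × 2 = 42 states.

42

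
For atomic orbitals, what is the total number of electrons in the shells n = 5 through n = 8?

Shell n has n² orbitals: 5²=25 + 6²=36 + 7²=49 + 8²=64 = 174 orbitals.
Two spin states per orbital: 2 × 174 = 348 electrons.

348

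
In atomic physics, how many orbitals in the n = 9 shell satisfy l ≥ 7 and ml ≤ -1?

15

Per l-value: l=7 → 7; l=8 → 8.
Total orbitals: 7 + 8 = 15.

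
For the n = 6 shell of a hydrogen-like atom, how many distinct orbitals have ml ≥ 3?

6

Per l-value: l=3 → 1; l=4 → 2; l=5 → 3.
Total orbitals: 1 + 2 + 3 = 6.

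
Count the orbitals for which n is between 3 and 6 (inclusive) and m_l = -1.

14

Treat each shell separately and count matching orbitals:
n=3 → 2; n=4 → 3; n=5 → 4; n=6 → 5.
Total orbitals: 2 + 3 + 4 + 5 = 14.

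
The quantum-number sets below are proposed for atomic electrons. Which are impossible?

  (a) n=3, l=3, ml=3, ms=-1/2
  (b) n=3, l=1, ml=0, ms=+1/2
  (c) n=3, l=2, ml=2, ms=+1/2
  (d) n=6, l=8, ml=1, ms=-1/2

(a) has l = 3 ≥ n = 3, violating 0 ≤ l ≤ n−1.
(d) has l = 8 ≥ n = 6, violating 0 ≤ l ≤ n−1.
The remaining sets (b), (c) satisfy all four rules.

(a) and (d)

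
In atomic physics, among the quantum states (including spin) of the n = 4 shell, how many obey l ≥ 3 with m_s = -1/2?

The (l, m_l) pairs meeting l ≥ 3 give: l=3 → 7.
Orbitals: 7. With m_s fixed to a single value there is one state per orbital, giving 7 states.

7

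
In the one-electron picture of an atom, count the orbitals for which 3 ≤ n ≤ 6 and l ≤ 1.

16

Work shell by shell — for each n, count the (l, ml) pairs that satisfy l ≤ 1:
n=3 → 4; n=4 → 4; n=5 → 4; n=6 → 4.
Total orbitals: 4 + 4 + 4 + 4 = 16.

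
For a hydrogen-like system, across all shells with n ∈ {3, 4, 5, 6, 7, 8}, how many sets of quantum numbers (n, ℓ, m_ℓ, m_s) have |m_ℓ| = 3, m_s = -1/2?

30

Go shell by shell, enumerating (ℓ, m_ℓ) with |m_ℓ| = 3:
n=4 → 2; n=5 → 4; n=6 → 6; n=7 → 8; n=8 → 10.
Orbitals: 2 + 4 + 6 + 8 + 10 = 30. With m_s fixed to -1/2 there is one state per orbital, so 30 states.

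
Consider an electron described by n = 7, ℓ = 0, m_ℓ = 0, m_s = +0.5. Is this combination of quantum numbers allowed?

Valid

n = 7 is a positive integer. ℓ = 0 satisfies 0 ≤ ℓ ≤ n−1 = 6. m_ℓ = 0 lies in the range −ℓ … +ℓ (here 0). m_s = +1/2 is one of ±1/2.
All four constraints are satisfied.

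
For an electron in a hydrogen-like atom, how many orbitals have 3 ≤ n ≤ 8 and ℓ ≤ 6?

Per-shell orbital counts meeting the constraint:
n=3 → 9; n=4 → 16; n=5 → 25; n=6 → 36; n=7 → 49; n=8 → 49.
Total orbitals: 9 + 16 + 25 + 36 + 49 + 49 = 184.

184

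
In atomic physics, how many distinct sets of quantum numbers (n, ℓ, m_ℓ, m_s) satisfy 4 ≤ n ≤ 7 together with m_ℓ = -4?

Work shell by shell — for each n, count the (ℓ, m_ℓ) pairs that satisfy m_ℓ = -4:
n=5 → 1; n=6 → 2; n=7 → 3.
Orbitals: 1 + 2 + 3 = 6. Including both spin states (m_s = ±1/2) gives 2 × 6 = 12 states.

12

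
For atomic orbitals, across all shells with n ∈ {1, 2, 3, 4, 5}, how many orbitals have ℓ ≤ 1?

17

Work shell by shell — for each n, count the (ℓ, m_ℓ) pairs that satisfy ℓ ≤ 1:
n=1 → 1; n=2 → 4; n=3 → 4; n=4 → 4; n=5 → 4.
Total orbitals: 1 + 4 + 4 + 4 + 4 = 17.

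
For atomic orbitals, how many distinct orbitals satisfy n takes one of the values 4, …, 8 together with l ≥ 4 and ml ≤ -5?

Treat each shell separately and count matching orbitals:
n=6 → 1; n=7 → 3; n=8 → 6.
Total orbitals: 1 + 3 + 6 = 10.

10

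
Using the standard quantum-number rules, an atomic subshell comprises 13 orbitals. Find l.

2l+1 = 13 gives l = 6.

l = 6 (i)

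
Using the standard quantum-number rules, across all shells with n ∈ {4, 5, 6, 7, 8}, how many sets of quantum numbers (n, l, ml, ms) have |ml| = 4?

40

Go shell by shell, enumerating (l, ml) with |ml| = 4:
n=5 → 2; n=6 → 4; n=7 → 6; n=8 → 8.
Orbitals: 2 + 4 + 6 + 8 = 20. Including both spin states (ms = ±1/2) gives 2 × 20 = 40 states.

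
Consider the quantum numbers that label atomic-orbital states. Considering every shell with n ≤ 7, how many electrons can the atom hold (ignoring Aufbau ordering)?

Total orbitals = 1² + 2² + 3² + 4² + 5² + 6² + 7² = 140. Doubling for spin gives 280 electrons.

280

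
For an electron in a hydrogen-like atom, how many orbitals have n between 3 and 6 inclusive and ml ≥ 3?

Treat each shell separately and count matching orbitals:
n=4 → 1; n=5 → 3; n=6 → 6.
Total orbitals: 1 + 3 + 6 = 10.

10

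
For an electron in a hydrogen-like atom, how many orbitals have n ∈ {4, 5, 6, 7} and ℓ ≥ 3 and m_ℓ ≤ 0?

50

For each n in the range, tally the orbitals obeying ℓ ≥ 3 and m_ℓ ≤ 0:
n=4 → 4; n=5 → 9; n=6 → 15; n=7 → 22.
Total orbitals: 4 + 9 + 15 + 22 = 50.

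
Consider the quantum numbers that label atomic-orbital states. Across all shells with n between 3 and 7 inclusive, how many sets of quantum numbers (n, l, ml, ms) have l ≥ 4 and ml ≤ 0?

Treat each shell separately and count matching orbitals:
n=5 → 5; n=6 → 11; n=7 → 18.
Orbitals: 5 + 11 + 18 = 34. Including both spin states (ms = ±1/2) gives 2 × 34 = 68 states.

68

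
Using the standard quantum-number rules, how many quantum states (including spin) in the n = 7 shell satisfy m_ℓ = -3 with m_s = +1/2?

4

The (ℓ, m_ℓ) pairs meeting m_ℓ = -3 give: ℓ=3 → 1; ℓ=4 → 1; ℓ=5 → 1; ℓ=6 → 1.
Orbitals: 1 + 1 + 1 + 1 = 4. With m_s fixed to a single value there is one state per orbital, giving 4 states.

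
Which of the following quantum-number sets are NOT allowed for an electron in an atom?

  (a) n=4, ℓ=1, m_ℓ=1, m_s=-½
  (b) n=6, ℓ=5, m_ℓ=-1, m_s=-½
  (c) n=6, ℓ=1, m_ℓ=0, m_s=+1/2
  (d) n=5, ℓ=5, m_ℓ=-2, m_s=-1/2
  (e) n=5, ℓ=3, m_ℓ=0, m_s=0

(d) and (e)

(d) has ℓ = 5 ≥ n = 5, violating 0 ≤ ℓ ≤ n−1.
(e) has m_s = 0, but an electron's spin must be ±1/2.
The remaining sets (a), (b), (c) satisfy all four rules.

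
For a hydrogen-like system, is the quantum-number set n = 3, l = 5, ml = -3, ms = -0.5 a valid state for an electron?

Not allowed

The orbital quantum number must satisfy 0 ≤ l ≤ n−1. With n = 3 the allowed l values are 0, 1, 2, so l = 5 is out of range.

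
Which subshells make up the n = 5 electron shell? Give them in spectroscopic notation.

For n = 5, l runs from 0 to 4. In spectroscopic notation l = 0,1,2,… ↔ s,p,d,f,g,h,i, so the subshells are 5s, 5p, 5d, 5f, 5g.

5s, 5p, 5d, 5f, 5g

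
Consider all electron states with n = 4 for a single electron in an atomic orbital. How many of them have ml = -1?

6

Per l-value: l=1 → 1; l=2 → 1; l=3 → 1.
Orbitals: 1 + 1 + 1 = 3. Each orbital carries two spin states, so 3 × 2 = 6 states.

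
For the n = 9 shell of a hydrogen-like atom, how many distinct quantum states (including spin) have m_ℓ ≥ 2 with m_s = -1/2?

28

The (ℓ, m_ℓ) pairs meeting m_ℓ ≥ 2 give: ℓ=2 → 1; ℓ=3 → 2; ℓ=4 → 3; ℓ=5 → 4; ℓ=6 → 5; ℓ=7 → 6; ℓ=8 → 7.
Orbitals: 1 + 2 + 3 + 4 + 5 + 6 + 7 = 28. With m_s fixed to a single value there is one state per orbital, giving 28 states.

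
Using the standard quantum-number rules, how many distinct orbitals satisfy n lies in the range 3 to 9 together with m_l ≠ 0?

Per-shell orbital counts meeting the constraint:
n=3 → 6; n=4 → 12; n=5 → 20; n=6 → 30; n=7 → 42; n=8 → 56; n=9 → 72.
Total orbitals: 6 + 12 + 20 + 30 + 42 + 56 + 72 = 238.

238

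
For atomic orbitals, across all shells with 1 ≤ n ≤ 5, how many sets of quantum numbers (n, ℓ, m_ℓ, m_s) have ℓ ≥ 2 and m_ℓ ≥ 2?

Per-shell orbital counts meeting the constraint:
n=3 → 1; n=4 → 3; n=5 → 6.
Orbitals: 1 + 3 + 6 = 10. Including both spin states (m_s = ±1/2) gives 2 × 10 = 20 states.

20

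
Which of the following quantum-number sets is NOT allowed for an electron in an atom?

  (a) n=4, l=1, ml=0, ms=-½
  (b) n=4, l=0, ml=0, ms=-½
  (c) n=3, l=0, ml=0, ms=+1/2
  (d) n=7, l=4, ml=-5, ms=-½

(d)

(d) has |ml| = 5 > l = 4, violating −l ≤ ml ≤ l.
The remaining sets (a), (b), (c) satisfy all four rules.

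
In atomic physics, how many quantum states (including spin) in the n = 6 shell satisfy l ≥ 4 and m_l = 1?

With n = 6 the allowed l are 0, 1, …, 5.
Contributions: l=4 → 1; l=5 → 1.
Orbitals: 1 + 1 = 2. Each orbital carries two spin states, so 2 × 2 = 4 states.

4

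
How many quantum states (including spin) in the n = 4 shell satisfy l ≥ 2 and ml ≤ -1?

Go through l = 0, …, 3 (the values permitted for n = 4).
Orbitals with l ≥ 2 and ml ≤ -1, by l: l=2 → 2; l=3 → 3.
Orbitals: 2 + 3 = 5. Each orbital carries two spin states, so 5 × 2 = 10 states.

10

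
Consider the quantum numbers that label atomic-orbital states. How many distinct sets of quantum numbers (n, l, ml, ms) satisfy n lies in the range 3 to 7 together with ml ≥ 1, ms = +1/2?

55

For each n in the range, tally the orbitals obeying ml ≥ 1:
n=3 → 3; n=4 → 6; n=5 → 10; n=6 → 15; n=7 → 21.
Orbitals: 3 + 6 + 10 + 15 + 21 = 55. With ms fixed to +1/2 there is one state per orbital, so 55 states.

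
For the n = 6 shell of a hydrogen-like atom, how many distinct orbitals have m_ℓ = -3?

3

Go through ℓ = 0, …, 5 (the values permitted for n = 6).
The (ℓ, m_ℓ) pairs meeting m_ℓ = -3 give: ℓ=3 → 1; ℓ=4 → 1; ℓ=5 → 1.
Total orbitals: 1 + 1 + 1 = 3.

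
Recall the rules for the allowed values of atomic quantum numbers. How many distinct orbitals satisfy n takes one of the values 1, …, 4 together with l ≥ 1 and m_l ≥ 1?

10

Go shell by shell, enumerating (l, m_l) with l ≥ 1 and m_l ≥ 1:
n=2 → 1; n=3 → 3; n=4 → 6.
Total orbitals: 1 + 3 + 6 = 10.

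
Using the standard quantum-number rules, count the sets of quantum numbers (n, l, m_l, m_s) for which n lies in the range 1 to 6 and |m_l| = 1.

Count contributing orbitals for each principal shell:
n=2 → 2; n=3 → 4; n=4 → 6; n=5 → 8; n=6 → 10.
Orbitals: 2 + 4 + 6 + 8 + 10 = 30. Including both spin states (m_s = ±1/2) gives 2 × 30 = 60 states.

60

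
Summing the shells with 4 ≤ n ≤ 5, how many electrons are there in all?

82

Shell n has n² orbitals: 4²=16 + 5²=25 = 41 orbitals.
Two spin states per orbital: 2 × 41 = 82 electrons.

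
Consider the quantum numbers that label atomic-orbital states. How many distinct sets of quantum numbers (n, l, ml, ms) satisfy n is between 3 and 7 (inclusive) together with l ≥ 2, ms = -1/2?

Count contributing orbitals for each principal shell:
n=3 → 5; n=4 → 12; n=5 → 21; n=6 → 32; n=7 → 45.
Orbitals: 5 + 12 + 21 + 32 + 45 = 115. With ms fixed to -1/2 there is one state per orbital, so 115 states.

115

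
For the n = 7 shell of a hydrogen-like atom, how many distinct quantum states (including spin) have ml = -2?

10

Go through l = 0, …, 6 (the values permitted for n = 7).
The (l, ml) pairs meeting ml = -2 give: l=2 → 1; l=3 → 1; l=4 → 1; l=5 → 1; l=6 → 1.
Orbitals: 1 + 1 + 1 + 1 + 1 = 5. Each orbital carries two spin states, so 5 × 2 = 10 states.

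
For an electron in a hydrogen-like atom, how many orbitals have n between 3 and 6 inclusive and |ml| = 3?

Go shell by shell, enumerating (l, ml) with |ml| = 3:
n=4 → 2; n=5 → 4; n=6 → 6.
Total orbitals: 2 + 4 + 6 = 12.

12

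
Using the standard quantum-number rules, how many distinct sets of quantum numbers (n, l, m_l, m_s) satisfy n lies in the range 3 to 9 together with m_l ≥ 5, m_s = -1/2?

20

Per-shell orbital counts meeting the constraint:
n=6 → 1; n=7 → 3; n=8 → 6; n=9 → 10.
Orbitals: 1 + 3 + 6 + 10 = 20. With m_s fixed to -1/2 there is one state per orbital, so 20 states.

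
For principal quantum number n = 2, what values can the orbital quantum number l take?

0, 1

l is an integer with 0 ≤ l ≤ n−1, so for n = 2: l = 0, 1.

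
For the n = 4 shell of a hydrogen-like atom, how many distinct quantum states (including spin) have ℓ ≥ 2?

Go through ℓ = 0, …, 3 (the values permitted for n = 4).
Contributions: ℓ=2 → 5; ℓ=3 → 7.
Orbitals: 5 + 7 = 12. Each orbital carries two spin states, so 12 × 2 = 24 states.

24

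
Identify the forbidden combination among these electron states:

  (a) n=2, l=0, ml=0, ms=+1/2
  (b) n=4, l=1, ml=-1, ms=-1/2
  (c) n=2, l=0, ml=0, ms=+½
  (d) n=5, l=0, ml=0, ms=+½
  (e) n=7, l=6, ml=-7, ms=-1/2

(e) has |ml| = 7 > l = 6, violating −l ≤ ml ≤ l.
The remaining sets (a), (b), (c), (d) satisfy all four rules.

(e)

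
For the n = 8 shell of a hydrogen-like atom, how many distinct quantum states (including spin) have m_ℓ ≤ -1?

56

The n = 8 shell has ℓ = 0 through 7; check each.
The (ℓ, m_ℓ) pairs meeting m_ℓ ≤ -1 give: ℓ=1 → 1; ℓ=2 → 2; ℓ=3 → 3; ℓ=4 → 4; ℓ=5 → 5; ℓ=6 → 6; ℓ=7 → 7.
Orbitals: 1 + 2 + 3 + 4 + 5 + 6 + 7 = 28. Each orbital carries two spin states, so 28 × 2 = 56 states.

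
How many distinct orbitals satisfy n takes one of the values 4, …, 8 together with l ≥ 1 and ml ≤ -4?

20

Go shell by shell, enumerating (l, ml) with l ≥ 1 and ml ≤ -4:
n=5 → 1; n=6 → 3; n=7 → 6; n=8 → 10.
Total orbitals: 1 + 3 + 6 + 10 = 20.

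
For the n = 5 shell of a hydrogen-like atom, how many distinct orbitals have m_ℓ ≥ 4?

1

Contributions: ℓ=4 → 1.
Total orbitals: 1.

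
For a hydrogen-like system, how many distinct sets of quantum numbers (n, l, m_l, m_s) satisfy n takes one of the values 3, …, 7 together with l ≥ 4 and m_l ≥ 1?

For each n in the range, tally the orbitals obeying l ≥ 4 and m_l ≥ 1:
n=5 → 4; n=6 → 9; n=7 → 15.
Orbitals: 4 + 9 + 15 = 28. Including both spin states (m_s = ±1/2) gives 2 × 28 = 56 states.

56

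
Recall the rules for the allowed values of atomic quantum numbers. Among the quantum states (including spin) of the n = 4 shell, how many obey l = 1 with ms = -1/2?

Contributions: l=1 → 3.
Orbitals: 3. With ms fixed to a single value there is one state per orbital, giving 3 states.

3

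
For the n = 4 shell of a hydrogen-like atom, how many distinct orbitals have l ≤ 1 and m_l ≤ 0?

3

With n = 4 the allowed l are 0, 1, …, 3.
Per l-value: l=0 → 1; l=1 → 2.
Total orbitals: 1 + 2 = 3.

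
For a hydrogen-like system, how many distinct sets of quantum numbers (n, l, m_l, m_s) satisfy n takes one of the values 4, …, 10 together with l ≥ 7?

196

Count contributing orbitals for each principal shell:
n=8 → 15; n=9 → 32; n=10 → 51.
Orbitals: 15 + 32 + 51 = 98. Including both spin states (m_s = ±1/2) gives 2 × 98 = 196 states.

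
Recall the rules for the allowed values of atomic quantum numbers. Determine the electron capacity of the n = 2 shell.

8

A shell holds 2n² electrons: 2 × 2² = 2 × 4 = 8.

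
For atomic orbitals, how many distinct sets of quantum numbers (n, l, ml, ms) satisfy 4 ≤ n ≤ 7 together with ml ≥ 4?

For each n in the range, tally the orbitals obeying ml ≥ 4:
n=5 → 1; n=6 → 3; n=7 → 6.
Orbitals: 1 + 3 + 6 = 10. Including both spin states (ms = ±1/2) gives 2 × 10 = 20 states.

20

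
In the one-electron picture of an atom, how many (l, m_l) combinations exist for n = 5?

25

The n = 5 shell contains n² = 5² = 25 orbitals.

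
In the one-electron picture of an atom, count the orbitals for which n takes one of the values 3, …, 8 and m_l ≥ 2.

56

Work shell by shell — for each n, count the (l, m_l) pairs that satisfy m_l ≥ 2:
n=3 → 1; n=4 → 3; n=5 → 6; n=6 → 10; n=7 → 15; n=8 → 21.
Total orbitals: 1 + 3 + 6 + 10 + 15 + 21 = 56.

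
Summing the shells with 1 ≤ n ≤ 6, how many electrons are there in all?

182

Shell n has n² orbitals: 1²=1 + 2²=4 + 3²=9 + 4²=16 + 5²=25 + 6²=36 = 91 orbitals.
Two spin states per orbital: 2 × 91 = 182 electrons.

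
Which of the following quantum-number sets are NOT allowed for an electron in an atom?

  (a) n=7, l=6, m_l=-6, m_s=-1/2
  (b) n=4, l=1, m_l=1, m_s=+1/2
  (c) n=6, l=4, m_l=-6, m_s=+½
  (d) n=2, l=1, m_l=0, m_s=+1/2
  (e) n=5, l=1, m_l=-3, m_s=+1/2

(c) has |m_l| = 6 > l = 4, violating −l ≤ m_l ≤ l.
(e) has |m_l| = 3 > l = 1, violating −l ≤ m_l ≤ l.
The remaining sets (a), (b), (d) satisfy all four rules.

(c) and (e)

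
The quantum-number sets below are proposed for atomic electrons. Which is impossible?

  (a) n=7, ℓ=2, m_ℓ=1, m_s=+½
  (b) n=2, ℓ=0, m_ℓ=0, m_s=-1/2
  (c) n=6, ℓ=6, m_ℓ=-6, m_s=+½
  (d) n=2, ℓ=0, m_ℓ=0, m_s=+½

(c) has ℓ = 6 ≥ n = 6, violating 0 ≤ ℓ ≤ n−1.
The remaining sets (a), (b), (d) satisfy all four rules.

(c)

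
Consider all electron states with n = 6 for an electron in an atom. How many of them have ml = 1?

For n = 6, l ranges over 0 … 5.
The (l, ml) pairs meeting ml = 1 give: l=1 → 1; l=2 → 1; l=3 → 1; l=4 → 1; l=5 → 1.
Orbitals: 1 + 1 + 1 + 1 + 1 = 5. Each orbital carries two spin states, so 5 × 2 = 10 states.

10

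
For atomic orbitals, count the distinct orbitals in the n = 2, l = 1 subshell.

3

A subshell has 2l+1 orbitals; with l = 1, that's 3.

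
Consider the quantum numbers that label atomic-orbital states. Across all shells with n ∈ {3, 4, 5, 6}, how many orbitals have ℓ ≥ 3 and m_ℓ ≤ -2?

16

Per-shell orbital counts meeting the constraint:
n=4 → 2; n=5 → 5; n=6 → 9.
Total orbitals: 2 + 5 + 9 = 16.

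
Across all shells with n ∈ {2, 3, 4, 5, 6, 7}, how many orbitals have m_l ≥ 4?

Count contributing orbitals for each principal shell:
n=5 → 1; n=6 → 3; n=7 → 6.
Total orbitals: 1 + 3 + 6 = 10.

10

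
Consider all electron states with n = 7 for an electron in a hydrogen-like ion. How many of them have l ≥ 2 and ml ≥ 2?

With n = 7 the allowed l are 0, 1, …, 6.
Per l-value: l=2 → 1; l=3 → 2; l=4 → 3; l=5 → 4; l=6 → 5.
Orbitals: 1 + 2 + 3 + 4 + 5 = 15. Each orbital carries two spin states, so 15 × 2 = 30 states.

30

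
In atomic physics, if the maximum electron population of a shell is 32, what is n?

n = 4

2n² = 32 ⇒ n² = 16 ⇒ n = 4.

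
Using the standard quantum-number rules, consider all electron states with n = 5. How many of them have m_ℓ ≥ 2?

With n = 5 the allowed ℓ are 0, 1, …, 4.
Per ℓ-value: ℓ=2 → 1; ℓ=3 → 2; ℓ=4 → 3.
Orbitals: 1 + 2 + 3 = 6. Each orbital carries two spin states, so 6 × 2 = 12 states.

12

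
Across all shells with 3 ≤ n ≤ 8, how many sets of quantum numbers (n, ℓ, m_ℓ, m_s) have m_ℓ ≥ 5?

20

Count contributing orbitals for each principal shell:
n=6 → 1; n=7 → 3; n=8 → 6.
Orbitals: 1 + 3 + 6 = 10. Including both spin states (m_s = ±1/2) gives 2 × 10 = 20 states.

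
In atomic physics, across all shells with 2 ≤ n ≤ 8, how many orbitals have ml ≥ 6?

Go shell by shell, enumerating (l, ml) with ml ≥ 6:
n=7 → 1; n=8 → 3.
Total orbitals: 1 + 3 = 4.

4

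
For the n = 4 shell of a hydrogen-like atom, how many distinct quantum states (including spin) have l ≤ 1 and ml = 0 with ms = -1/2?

The n = 4 shell has l = 0 through 3; check each.
The (l, ml) pairs meeting l ≤ 1 and ml = 0 give: l=0 → 1; l=1 → 1.
Orbitals: 1 + 1 = 2. With ms fixed to a single value there is one state per orbital, giving 2 states.

2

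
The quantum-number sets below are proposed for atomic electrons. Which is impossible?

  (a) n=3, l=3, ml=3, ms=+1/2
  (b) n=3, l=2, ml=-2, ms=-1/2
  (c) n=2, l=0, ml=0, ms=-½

(a) has l = 3 ≥ n = 3, violating 0 ≤ l ≤ n−1.
The remaining sets (b), (c) satisfy all four rules.

(a)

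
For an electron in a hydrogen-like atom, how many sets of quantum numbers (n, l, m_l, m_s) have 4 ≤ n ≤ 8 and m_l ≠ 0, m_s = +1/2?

160

For each n in the range, tally the orbitals obeying m_l ≠ 0:
n=4 → 12; n=5 → 20; n=6 → 30; n=7 → 42; n=8 → 56.
Orbitals: 12 + 20 + 30 + 42 + 56 = 160. With m_s fixed to +1/2 there is one state per orbital, so 160 states.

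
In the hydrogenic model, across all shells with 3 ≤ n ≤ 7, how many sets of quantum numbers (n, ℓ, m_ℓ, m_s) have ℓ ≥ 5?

Per-shell orbital counts meeting the constraint:
n=6 → 11; n=7 → 24.
Orbitals: 11 + 24 = 35. Including both spin states (m_s = ±1/2) gives 2 × 35 = 70 states.

70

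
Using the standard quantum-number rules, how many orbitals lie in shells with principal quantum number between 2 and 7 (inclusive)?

Shell n has n² orbitals: 2²=4 + 3²=9 + 4²=16 + 5²=25 + 6²=36 + 7²=49 = 139 orbitals.

139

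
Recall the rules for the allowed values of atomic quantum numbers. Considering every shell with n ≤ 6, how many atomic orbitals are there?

91

Total orbitals = 1² + 2² + 3² + 4² + 5² + 6² = 91.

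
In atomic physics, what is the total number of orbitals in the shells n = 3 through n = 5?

Shell n has n² orbitals: 3²=9 + 4²=16 + 5²=25 = 50 orbitals.

50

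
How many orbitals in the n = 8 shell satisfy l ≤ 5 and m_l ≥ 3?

Go through l = 0, …, 7 (the values permitted for n = 8).
Orbitals with l ≤ 5 and m_l ≥ 3, by l: l=3 → 1; l=4 → 2; l=5 → 3.
Total orbitals: 1 + 2 + 3 = 6.

6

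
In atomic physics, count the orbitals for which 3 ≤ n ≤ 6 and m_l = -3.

6

Per-shell orbital counts meeting the constraint:
n=4 → 1; n=5 → 2; n=6 → 3.
Total orbitals: 1 + 2 + 3 = 6.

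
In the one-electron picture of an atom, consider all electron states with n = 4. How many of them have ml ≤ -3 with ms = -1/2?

1

The n = 4 shell has l = 0 through 3; check each.
Per l-value: l=3 → 1.
Orbitals: 1. With ms fixed to a single value there is one state per orbital, giving 1 state.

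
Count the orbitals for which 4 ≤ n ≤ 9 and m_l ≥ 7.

4

Count contributing orbitals for each principal shell:
n=8 → 1; n=9 → 3.
Total orbitals: 1 + 3 = 4.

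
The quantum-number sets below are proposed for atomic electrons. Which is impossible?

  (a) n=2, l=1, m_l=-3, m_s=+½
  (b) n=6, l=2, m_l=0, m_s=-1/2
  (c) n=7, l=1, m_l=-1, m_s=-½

(a) has |m_l| = 3 > l = 1, violating −l ≤ m_l ≤ l.
The remaining sets (b), (c) satisfy all four rules.

(a)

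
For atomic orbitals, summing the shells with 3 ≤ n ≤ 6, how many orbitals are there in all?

Shell n has n² orbitals: 3²=9 + 4²=16 + 5²=25 + 6²=36 = 86 orbitals.

86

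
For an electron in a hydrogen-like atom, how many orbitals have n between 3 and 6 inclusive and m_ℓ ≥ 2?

20

For each n in the range, tally the orbitals obeying m_ℓ ≥ 2:
n=3 → 1; n=4 → 3; n=5 → 6; n=6 → 10.
Total orbitals: 1 + 3 + 6 + 10 = 20.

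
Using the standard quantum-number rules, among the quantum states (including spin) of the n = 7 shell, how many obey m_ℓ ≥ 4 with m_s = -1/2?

With n = 7 the allowed ℓ are 0, 1, …, 6.
Per ℓ-value: ℓ=4 → 1; ℓ=5 → 2; ℓ=6 → 3.
Orbitals: 1 + 2 + 3 = 6. With m_s fixed to a single value there is one state per orbital, giving 6 states.

6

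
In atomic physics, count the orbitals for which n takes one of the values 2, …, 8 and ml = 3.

Treat each shell separately and count matching orbitals:
n=4 → 1; n=5 → 2; n=6 → 3; n=7 → 4; n=8 → 5.
Total orbitals: 1 + 2 + 3 + 4 + 5 = 15.

15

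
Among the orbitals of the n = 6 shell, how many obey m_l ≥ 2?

The n = 6 shell has l = 0 through 5; check each.
The (l, m_l) pairs meeting m_l ≥ 2 give: l=2 → 1; l=3 → 2; l=4 → 3; l=5 → 4.
Total orbitals: 1 + 2 + 3 + 4 = 10.

10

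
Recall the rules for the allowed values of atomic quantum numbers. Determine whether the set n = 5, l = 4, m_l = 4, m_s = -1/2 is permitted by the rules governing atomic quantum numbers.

Allowed

n = 5 is a positive integer. l = 4 satisfies 0 ≤ l ≤ n−1 = 4. m_l = 4 lies in the range −l … +l (here −4 … 4). m_s = -1/2 is one of ±1/2.
All four constraints are satisfied.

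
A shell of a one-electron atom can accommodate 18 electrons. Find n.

n = 3

2n² = 18 ⇒ n² = 9 ⇒ n = 3.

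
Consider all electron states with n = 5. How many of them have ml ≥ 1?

The n = 5 shell has l = 0 through 4; check each.
The (l, ml) pairs meeting ml ≥ 1 give: l=1 → 1; l=2 → 2; l=3 → 3; l=4 → 4.
Orbitals: 1 + 2 + 3 + 4 = 10. Each orbital carries two spin states, so 10 × 2 = 20 states.

20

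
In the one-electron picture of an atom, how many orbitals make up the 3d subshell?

5

A subshell has 2l+1 orbitals; with l = 2, that's 5.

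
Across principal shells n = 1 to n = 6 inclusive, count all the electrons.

Shell n has n² orbitals: 1²=1 + 2²=4 + 3²=9 + 4²=16 + 5²=25 + 6²=36 = 91 orbitals.
Two spin states per orbital: 2 × 91 = 182 electrons.

182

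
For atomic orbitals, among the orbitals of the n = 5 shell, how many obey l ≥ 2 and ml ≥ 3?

Per l-value: l=3 → 1; l=4 → 2.
Total orbitals: 1 + 2 = 3.

3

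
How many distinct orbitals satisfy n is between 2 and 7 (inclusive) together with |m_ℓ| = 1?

42

For each n in the range, tally the orbitals obeying |m_ℓ| = 1:
n=2 → 2; n=3 → 4; n=4 → 6; n=5 → 8; n=6 → 10; n=7 → 12.
Total orbitals: 2 + 4 + 6 + 8 + 10 + 12 = 42.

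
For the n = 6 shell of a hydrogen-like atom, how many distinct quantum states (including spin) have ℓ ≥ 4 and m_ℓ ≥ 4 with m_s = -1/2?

The n = 6 shell has ℓ = 0 through 5; check each.
The (ℓ, m_ℓ) pairs meeting ℓ ≥ 4 and m_ℓ ≥ 4 give: ℓ=4 → 1; ℓ=5 → 2.
Orbitals: 1 + 2 = 3. With m_s fixed to a single value there is one state per orbital, giving 3 states.

3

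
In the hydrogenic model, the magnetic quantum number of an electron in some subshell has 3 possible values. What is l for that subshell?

m_l ranges over 2l+1 integers, so 2l+1 = 3 ⇒ l = 1.

l = 1 (p)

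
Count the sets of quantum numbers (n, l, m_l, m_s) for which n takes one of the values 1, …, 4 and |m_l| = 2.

12

Work shell by shell — for each n, count the (l, m_l) pairs that satisfy |m_l| = 2:
n=3 → 2; n=4 → 4.
Orbitals: 2 + 4 = 6. Including both spin states (m_s = ±1/2) gives 2 × 6 = 12 states.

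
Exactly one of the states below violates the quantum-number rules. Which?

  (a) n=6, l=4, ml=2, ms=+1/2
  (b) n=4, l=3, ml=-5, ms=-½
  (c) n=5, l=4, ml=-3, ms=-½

(b)

(b) has |ml| = 5 > l = 3, violating −l ≤ ml ≤ l.
The remaining sets (a), (c) satisfy all four rules.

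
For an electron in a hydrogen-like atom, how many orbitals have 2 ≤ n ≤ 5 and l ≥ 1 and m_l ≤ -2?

10

Treat each shell separately and count matching orbitals:
n=3 → 1; n=4 → 3; n=5 → 6.
Total orbitals: 1 + 3 + 6 = 10.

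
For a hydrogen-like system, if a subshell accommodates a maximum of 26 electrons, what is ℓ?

ℓ = 6

2(2ℓ+1) = 26 ⇒ 2ℓ+1 = 13 ⇒ ℓ = 6.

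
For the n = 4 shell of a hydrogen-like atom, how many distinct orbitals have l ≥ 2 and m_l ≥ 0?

7

For n = 4, l ranges over 0 … 3.
The (l, m_l) pairs meeting l ≥ 2 and m_l ≥ 0 give: l=2 → 3; l=3 → 4.
Total orbitals: 3 + 4 = 7.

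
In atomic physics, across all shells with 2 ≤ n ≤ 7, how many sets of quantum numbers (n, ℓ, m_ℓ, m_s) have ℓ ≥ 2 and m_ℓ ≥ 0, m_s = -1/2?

65

Per-shell orbital counts meeting the constraint:
n=3 → 3; n=4 → 7; n=5 → 12; n=6 → 18; n=7 → 25.
Orbitals: 3 + 7 + 12 + 18 + 25 = 65. With m_s fixed to -1/2 there is one state per orbital, so 65 states.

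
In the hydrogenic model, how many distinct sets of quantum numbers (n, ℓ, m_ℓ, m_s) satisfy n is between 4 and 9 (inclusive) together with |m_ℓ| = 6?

24

Go shell by shell, enumerating (ℓ, m_ℓ) with |m_ℓ| = 6:
n=7 → 2; n=8 → 4; n=9 → 6.
Orbitals: 2 + 4 + 6 = 12. Including both spin states (m_s = ±1/2) gives 2 × 12 = 24 states.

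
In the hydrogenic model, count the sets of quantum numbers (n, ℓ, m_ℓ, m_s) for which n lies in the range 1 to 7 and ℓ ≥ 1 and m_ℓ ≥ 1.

112

Treat each shell separately and count matching orbitals:
n=2 → 1; n=3 → 3; n=4 → 6; n=5 → 10; n=6 → 15; n=7 → 21.
Orbitals: 1 + 3 + 6 + 10 + 15 + 21 = 56. Including both spin states (m_s = ±1/2) gives 2 × 56 = 112 states.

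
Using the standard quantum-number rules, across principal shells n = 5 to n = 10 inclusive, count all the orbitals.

355

Shell n has n² orbitals: 5²=25 + 6²=36 + 7²=49 + 8²=64 + 9²=81 + 10²=100 = 355 orbitals.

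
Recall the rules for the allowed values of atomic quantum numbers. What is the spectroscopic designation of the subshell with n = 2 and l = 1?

2p

l = 1 corresponds to the letter 'p', so the subshell is 2p.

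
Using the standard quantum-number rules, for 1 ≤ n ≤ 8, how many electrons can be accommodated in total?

408

Total orbitals = 1² + 2² + 3² + 4² + 5² + 6² + 7² + 8² = 204. Doubling for spin gives 408 electrons.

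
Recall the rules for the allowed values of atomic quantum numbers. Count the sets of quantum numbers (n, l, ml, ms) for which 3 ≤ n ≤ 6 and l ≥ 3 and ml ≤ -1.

Treat each shell separately and count matching orbitals:
n=4 → 3; n=5 → 7; n=6 → 12.
Orbitals: 3 + 7 + 12 = 22. Including both spin states (ms = ±1/2) gives 2 × 22 = 44 states.

44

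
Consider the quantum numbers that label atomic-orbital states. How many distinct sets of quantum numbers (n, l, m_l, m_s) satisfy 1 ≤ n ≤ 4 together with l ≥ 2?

34

Per-shell orbital counts meeting the constraint:
n=3 → 5; n=4 → 12.
Orbitals: 5 + 12 = 17. Including both spin states (m_s = ±1/2) gives 2 × 17 = 34 states.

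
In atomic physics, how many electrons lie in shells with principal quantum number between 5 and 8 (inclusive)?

Shell n has n² orbitals: 5²=25 + 6²=36 + 7²=49 + 8²=64 = 174 orbitals.
Two spin states per orbital: 2 × 174 = 348 electrons.

348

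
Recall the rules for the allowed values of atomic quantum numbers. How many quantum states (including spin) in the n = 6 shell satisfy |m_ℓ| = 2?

The n = 6 shell has ℓ = 0 through 5; check each.
The (ℓ, m_ℓ) pairs meeting |m_ℓ| = 2 give: ℓ=2 → 2; ℓ=3 → 2; ℓ=4 → 2; ℓ=5 → 2.
Orbitals: 2 + 2 + 2 + 2 = 8. Each orbital carries two spin states, so 8 × 2 = 16 states.

16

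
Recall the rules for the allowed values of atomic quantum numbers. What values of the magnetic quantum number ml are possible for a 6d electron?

-2, -1, 0, 1, 2

The 6d subshell has l = 2, and ml takes every integer from −l to +l. With l = 2 that gives the 5 values -2, -1, 0, 1, 2.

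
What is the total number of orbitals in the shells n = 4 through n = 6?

Shell n has n² orbitals: 4²=16 + 5²=25 + 6²=36 = 77 orbitals.

77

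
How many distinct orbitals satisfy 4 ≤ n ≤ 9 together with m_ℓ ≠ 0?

For each n in the range, tally the orbitals obeying m_ℓ ≠ 0:
n=4 → 12; n=5 → 20; n=6 → 30; n=7 → 42; n=8 → 56; n=9 → 72.
Total orbitals: 12 + 20 + 30 + 42 + 56 + 72 = 232.

232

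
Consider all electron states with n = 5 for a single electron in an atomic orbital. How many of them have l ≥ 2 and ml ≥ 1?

Contributions: l=2 → 2; l=3 → 3; l=4 → 4.
Orbitals: 2 + 3 + 4 = 9. Each orbital carries two spin states, so 9 × 2 = 18 states.

18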